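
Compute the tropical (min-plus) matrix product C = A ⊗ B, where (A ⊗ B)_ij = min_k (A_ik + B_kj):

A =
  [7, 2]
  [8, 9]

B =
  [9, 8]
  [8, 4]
A ⊗ B =
  [10, 6]
  [17, 13]

Apply the min-plus product entry-by-entry:
  C[0][0] = min over k of (A[0][0] + B[0][0] = 7 + 9 = 16, A[0][1] + B[1][0] = 2 + 8 = 10) = 10 (attained at k = 1)
  C[0][1] = min over k of (A[0][0] + B[0][1] = 7 + 8 = 15, A[0][1] + B[1][1] = 2 + 4 = 6) = 6 (attained at k = 1)
  C[1][0] = min over k of (A[1][0] + B[0][0] = 8 + 9 = 17, A[1][1] + B[1][0] = 9 + 8 = 17) = 17 (attained at k = 0)
  C[1][1] = min over k of (A[1][0] + B[0][1] = 8 + 8 = 16, A[1][1] + B[1][1] = 9 + 4 = 13) = 13 (attained at k = 1)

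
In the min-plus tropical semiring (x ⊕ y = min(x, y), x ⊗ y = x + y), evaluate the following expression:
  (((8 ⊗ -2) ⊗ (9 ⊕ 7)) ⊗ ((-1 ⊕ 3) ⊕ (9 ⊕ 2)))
(((8 ⊗ -2) ⊗ (9 ⊕ 7)) ⊗ ((-1 ⊕ 3) ⊕ (9 ⊕ 2))) = 12

Expand innermost to outermost. Recall ⊕ takes the minimum of its arguments and ⊗ takes their sum. Working out the expression (((8 ⊗ -2) ⊗ (9 ⊕ 7)) ⊗ ((-1 ⊕ 3) ⊕ (9 ⊕ 2))) gives 12.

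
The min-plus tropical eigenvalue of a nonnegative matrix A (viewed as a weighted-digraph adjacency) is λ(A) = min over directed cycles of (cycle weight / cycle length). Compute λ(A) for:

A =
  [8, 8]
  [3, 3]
λ(A) = 3

Enumerate directed cycles and compute their means (weight / length). Sample:
  cycle 0 → 0: weight = 8, length = 1, mean = 8/1 ≈ 8.000
  cycle 1 → 1: weight = 3, length = 1, mean = 3/1 ≈ 3.000
  cycle 0 → 1 → 0: weight = 11, length = 2, mean = 11/2 ≈ 5.500
  cycle 1 → 0 → 1: weight = 11, length = 2, mean = 11/2 ≈ 5.500
Minimum mean = 3.000, attained e.g. along the cycle 1 → 1 with weight 3 and length 1. So λ(A) = 3/1 = 3.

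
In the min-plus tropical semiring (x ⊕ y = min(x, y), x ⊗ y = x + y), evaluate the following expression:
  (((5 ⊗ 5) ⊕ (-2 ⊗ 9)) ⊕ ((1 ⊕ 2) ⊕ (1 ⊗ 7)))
(((5 ⊗ 5) ⊕ (-2 ⊗ 9)) ⊕ ((1 ⊕ 2) ⊕ (1 ⊗ 7))) = 1

Expand innermost to outermost. Recall ⊕ takes the minimum of its arguments and ⊗ takes their sum. Working out the expression (((5 ⊗ 5) ⊕ (-2 ⊗ 9)) ⊕ ((1 ⊕ 2) ⊕ (1 ⊗ 7))) gives 1.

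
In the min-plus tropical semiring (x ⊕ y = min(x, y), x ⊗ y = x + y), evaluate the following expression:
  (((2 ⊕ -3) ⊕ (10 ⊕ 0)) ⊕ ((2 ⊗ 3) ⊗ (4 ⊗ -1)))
(((2 ⊕ -3) ⊕ (10 ⊕ 0)) ⊕ ((2 ⊗ 3) ⊗ (4 ⊗ -1))) = -3

Expand innermost to outermost. Recall ⊕ takes the minimum of its arguments and ⊗ takes their sum. Working out the expression (((2 ⊕ -3) ⊕ (10 ⊕ 0)) ⊕ ((2 ⊗ 3) ⊗ (4 ⊗ -1))) gives -3.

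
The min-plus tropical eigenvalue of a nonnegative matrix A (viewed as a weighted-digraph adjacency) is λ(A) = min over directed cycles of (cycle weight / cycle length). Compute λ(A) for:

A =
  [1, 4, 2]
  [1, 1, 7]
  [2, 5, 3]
λ(A) = 1

Enumerate directed cycles and compute their means (weight / length). Sample:
  cycle 0 → 0: weight = 1, length = 1, mean = 1/1 ≈ 1.000
  cycle 1 → 1: weight = 1, length = 1, mean = 1/1 ≈ 1.000
  cycle 2 → 2: weight = 3, length = 1, mean = 3/1 ≈ 3.000
  cycle 0 → 1 → 0: weight = 5, length = 2, mean = 5/2 ≈ 2.500
  cycle 0 → 2 → 0: weight = 4, length = 2, mean = 4/2 ≈ 2.000
  cycle 1 → 0 → 1: weight = 5, length = 2, mean = 5/2 ≈ 2.500
Minimum mean = 1.000, attained e.g. along the cycle 0 → 0 with weight 1 and length 1. So λ(A) = 1/1 = 1.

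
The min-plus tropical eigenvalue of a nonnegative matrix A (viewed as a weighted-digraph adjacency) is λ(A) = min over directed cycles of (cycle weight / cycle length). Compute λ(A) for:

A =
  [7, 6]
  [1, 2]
λ(A) = 2

Enumerate directed cycles and compute their means (weight / length). Sample:
  cycle 0 → 0: weight = 7, length = 1, mean = 7/1 ≈ 7.000
  cycle 1 → 1: weight = 2, length = 1, mean = 2/1 ≈ 2.000
  cycle 0 → 1 → 0: weight = 7, length = 2, mean = 7/2 ≈ 3.500
  cycle 1 → 0 → 1: weight = 7, length = 2, mean = 7/2 ≈ 3.500
Minimum mean = 2.000, attained e.g. along the cycle 1 → 1 with weight 2 and length 1. So λ(A) = 2/1 = 2.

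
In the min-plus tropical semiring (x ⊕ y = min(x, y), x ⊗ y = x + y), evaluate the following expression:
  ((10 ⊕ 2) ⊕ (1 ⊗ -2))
((10 ⊕ 2) ⊕ (1 ⊗ -2)) = -1

Expand innermost to outermost. Recall ⊕ takes the minimum of its arguments and ⊗ takes their sum. Working out the expression ((10 ⊕ 2) ⊕ (1 ⊗ -2)) gives -1.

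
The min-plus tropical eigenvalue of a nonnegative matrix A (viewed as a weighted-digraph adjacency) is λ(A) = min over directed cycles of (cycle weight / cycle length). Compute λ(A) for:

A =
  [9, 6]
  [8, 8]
λ(A) = 7

Enumerate directed cycles and compute their means (weight / length). Sample:
  cycle 0 → 0: weight = 9, length = 1, mean = 9/1 ≈ 9.000
  cycle 1 → 1: weight = 8, length = 1, mean = 8/1 ≈ 8.000
  cycle 0 → 1 → 0: weight = 14, length = 2, mean = 14/2 ≈ 7.000
  cycle 1 → 0 → 1: weight = 14, length = 2, mean = 14/2 ≈ 7.000
Minimum mean = 7.000, attained e.g. along the cycle 0 → 1 → 0 with weight 14 and length 2. So λ(A) = 14/2 = 7.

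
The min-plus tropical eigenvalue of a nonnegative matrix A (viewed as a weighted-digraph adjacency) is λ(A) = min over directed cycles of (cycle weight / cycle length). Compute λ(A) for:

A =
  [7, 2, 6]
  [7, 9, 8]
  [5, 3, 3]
λ(A) = 3

Enumerate directed cycles and compute their means (weight / length). Sample:
  cycle 0 → 0: weight = 7, length = 1, mean = 7/1 ≈ 7.000
  cycle 1 → 1: weight = 9, length = 1, mean = 9/1 ≈ 9.000
  cycle 2 → 2: weight = 3, length = 1, mean = 3/1 ≈ 3.000
  cycle 0 → 1 → 0: weight = 9, length = 2, mean = 9/2 ≈ 4.500
  cycle 0 → 2 → 0: weight = 11, length = 2, mean = 11/2 ≈ 5.500
  cycle 1 → 0 → 1: weight = 9, length = 2, mean = 9/2 ≈ 4.500
Minimum mean = 3.000, attained e.g. along the cycle 2 → 2 with weight 3 and length 1. So λ(A) = 3/1 = 3.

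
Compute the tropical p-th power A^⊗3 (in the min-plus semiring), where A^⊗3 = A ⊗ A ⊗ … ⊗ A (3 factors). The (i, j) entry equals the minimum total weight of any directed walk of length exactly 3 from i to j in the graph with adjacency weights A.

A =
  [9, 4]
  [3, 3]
A^⊗3 =
  [10, 10]
  [9, 9]

Each entry (A^⊗3)_ij equals the minimum over all length-3 walks i = v_0 → v_1 → … → v_3 = j of Σ_t A[v_t][v_{t+1}]. For example, for (i, j) = (0, 1) we minimise over 4 possible intermediate vertex sequences; the minimum is 10, attained along the walk 0 → 1 → 1 → 1.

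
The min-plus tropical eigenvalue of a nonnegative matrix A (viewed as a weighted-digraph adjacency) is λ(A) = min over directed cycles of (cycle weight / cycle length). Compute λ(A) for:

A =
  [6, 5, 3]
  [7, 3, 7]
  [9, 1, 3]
λ(A) = 3

Enumerate directed cycles and compute their means (weight / length). Sample:
  cycle 0 → 0: weight = 6, length = 1, mean = 6/1 ≈ 6.000
  cycle 1 → 1: weight = 3, length = 1, mean = 3/1 ≈ 3.000
  cycle 2 → 2: weight = 3, length = 1, mean = 3/1 ≈ 3.000
  cycle 0 → 1 → 0: weight = 12, length = 2, mean = 12/2 ≈ 6.000
  cycle 0 → 2 → 0: weight = 12, length = 2, mean = 12/2 ≈ 6.000
  cycle 1 → 0 → 1: weight = 12, length = 2, mean = 12/2 ≈ 6.000
Minimum mean = 3.000, attained e.g. along the cycle 1 → 1 with weight 3 and length 1. So λ(A) = 3/1 = 3.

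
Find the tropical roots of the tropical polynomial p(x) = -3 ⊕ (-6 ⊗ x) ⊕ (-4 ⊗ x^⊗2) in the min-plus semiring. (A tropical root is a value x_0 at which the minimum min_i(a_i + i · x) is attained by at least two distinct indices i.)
Roots: {-2, 3}

Each tropical root is a break point of the lower envelope of the lines y = a_i + i · x (there are 3 lines, with slopes 0, 1, ..., 2). Only the lines that attain the minimum somewhere contribute to roots; other lines are dominated. Here the surviving (envelope) indices are i = 2, i = 1, i = 0.
Intersections between consecutive envelope lines give the roots: for adjacent envelope indices i < j the intersection is x = (a_i − a_j) / (j − i). Reading off the sorted break points: {-2, 3}.
Verification: at each break x_0, at least two indices attain the minimum of min_i(a_i + i · x_0).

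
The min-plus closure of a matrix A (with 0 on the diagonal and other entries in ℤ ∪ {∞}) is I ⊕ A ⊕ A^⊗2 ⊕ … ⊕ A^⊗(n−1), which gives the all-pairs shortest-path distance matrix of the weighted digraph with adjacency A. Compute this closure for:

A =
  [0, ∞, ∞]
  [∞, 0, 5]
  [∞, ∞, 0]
Closure =
  [0, ∞, ∞]
  [∞, 0, 5]
  [∞, ∞, 0]

This is the Floyd-Warshall all-pairs shortest-path computation. For each intermediate vertex k = 0, 1, …, 2, update dist[i][j] ← min(dist[i][j], dist[i][k] + dist[k][j]). The final matrix gives, for each (i, j), the minimum total weight of any directed path from i to j (possibly empty when i = j).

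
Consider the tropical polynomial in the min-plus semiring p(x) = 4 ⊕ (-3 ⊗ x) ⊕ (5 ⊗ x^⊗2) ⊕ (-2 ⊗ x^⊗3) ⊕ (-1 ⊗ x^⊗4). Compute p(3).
p(3) = 0

A tropical monomial a ⊗ x^⊗i evaluates to a + i · x. Evaluating each term at x = 3:
  Term 0 contributes 4 + 0 · 3 = 4
  Term 1 contributes -3 + 1 · 3 = 0
  Term 2 contributes 5 + 2 · 3 = 11
  Term 3 contributes -2 + 3 · 3 = 7
  Term 4 contributes -1 + 4 · 3 = 11
p(3) = ⊕ of these = min[4, 0, 11, 7, 11] = 0.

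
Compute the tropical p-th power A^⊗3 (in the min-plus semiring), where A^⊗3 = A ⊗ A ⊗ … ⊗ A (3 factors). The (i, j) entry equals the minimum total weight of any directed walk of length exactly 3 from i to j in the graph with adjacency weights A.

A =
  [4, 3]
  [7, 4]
A^⊗3 =
  [12, 11]
  [15, 12]

Each entry (A^⊗3)_ij equals the minimum over all length-3 walks i = v_0 → v_1 → … → v_3 = j of Σ_t A[v_t][v_{t+1}]. For example, for (i, j) = (0, 1) we minimise over 4 possible intermediate vertex sequences; the minimum is 11, attained along the walk 0 → 0 → 0 → 1.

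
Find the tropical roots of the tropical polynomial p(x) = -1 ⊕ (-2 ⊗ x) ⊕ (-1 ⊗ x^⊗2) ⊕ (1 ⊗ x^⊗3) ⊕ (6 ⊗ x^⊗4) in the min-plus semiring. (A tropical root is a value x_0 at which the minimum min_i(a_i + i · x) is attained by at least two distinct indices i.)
Roots: {-5, -2, -1, 1}

Each tropical root is a break point of the lower envelope of the lines y = a_i + i · x (there are 5 lines, with slopes 0, 1, ..., 4). Only the lines that attain the minimum somewhere contribute to roots; other lines are dominated. Here the surviving (envelope) indices are i = 4, i = 3, i = 2, i = 1, i = 0.
Intersections between consecutive envelope lines give the roots: for adjacent envelope indices i < j the intersection is x = (a_i − a_j) / (j − i). Reading off the sorted break points: {-5, -2, -1, 1}.
Verification: at each break x_0, at least two indices attain the minimum of min_i(a_i + i · x_0).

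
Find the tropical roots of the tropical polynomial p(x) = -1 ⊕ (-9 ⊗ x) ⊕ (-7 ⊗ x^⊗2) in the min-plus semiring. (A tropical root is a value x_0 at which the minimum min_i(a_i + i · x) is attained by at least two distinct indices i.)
Roots: {-2, 8}

Each tropical root is a break point of the lower envelope of the lines y = a_i + i · x (there are 3 lines, with slopes 0, 1, ..., 2). Only the lines that attain the minimum somewhere contribute to roots; other lines are dominated. Here the surviving (envelope) indices are i = 2, i = 1, i = 0.
Intersections between consecutive envelope lines give the roots: for adjacent envelope indices i < j the intersection is x = (a_i − a_j) / (j − i). Reading off the sorted break points: {-2, 8}.
Verification: at each break x_0, at least two indices attain the minimum of min_i(a_i + i · x_0).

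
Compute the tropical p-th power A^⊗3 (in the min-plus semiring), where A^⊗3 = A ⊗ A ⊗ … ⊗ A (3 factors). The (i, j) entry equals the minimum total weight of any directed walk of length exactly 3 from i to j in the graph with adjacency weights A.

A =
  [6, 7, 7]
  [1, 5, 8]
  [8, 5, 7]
A^⊗3 =
  [13, 15, 15]
  [9, 13, 13]
  [11, 13, 13]

Each entry (A^⊗3)_ij equals the minimum over all length-3 walks i = v_0 → v_1 → … → v_3 = j of Σ_t A[v_t][v_{t+1}]. For example, for (i, j) = (0, 2) we minimise over 9 possible intermediate vertex sequences; the minimum is 15, attained along the walk 0 → 1 → 0 → 2.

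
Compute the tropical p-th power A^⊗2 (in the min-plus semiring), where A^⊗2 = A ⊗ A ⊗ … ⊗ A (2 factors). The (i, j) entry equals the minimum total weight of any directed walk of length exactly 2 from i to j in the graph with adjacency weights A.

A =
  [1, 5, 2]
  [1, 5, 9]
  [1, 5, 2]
A^⊗2 =
  [2, 6, 3]
  [2, 6, 3]
  [2, 6, 3]

Each entry (A^⊗2)_ij equals the minimum over all length-2 walks i = v_0 → v_1 → … → v_2 = j of Σ_t A[v_t][v_{t+1}]. For example, for (i, j) = (0, 2) we minimise over 3 possible intermediate vertex sequences; the minimum is 3, attained along the walk 0 → 0 → 2.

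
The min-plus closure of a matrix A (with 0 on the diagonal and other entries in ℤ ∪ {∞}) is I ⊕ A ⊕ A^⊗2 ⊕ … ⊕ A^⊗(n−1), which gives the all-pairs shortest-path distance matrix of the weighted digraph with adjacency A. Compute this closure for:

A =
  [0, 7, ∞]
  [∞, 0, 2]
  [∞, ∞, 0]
Closure =
  [0, 7, 9]
  [∞, 0, 2]
  [∞, ∞, 0]

This is the Floyd-Warshall all-pairs shortest-path computation. For each intermediate vertex k = 0, 1, …, 2, update dist[i][j] ← min(dist[i][j], dist[i][k] + dist[k][j]). The final matrix gives, for each (i, j), the minimum total weight of any directed path from i to j (possibly empty when i = j).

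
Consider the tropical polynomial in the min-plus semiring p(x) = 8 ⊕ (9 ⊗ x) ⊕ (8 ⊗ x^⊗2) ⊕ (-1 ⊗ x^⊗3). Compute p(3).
p(3) = 8

A tropical monomial a ⊗ x^⊗i evaluates to a + i · x. Evaluating each term at x = 3:
  Term 0 contributes 8 + 0 · 3 = 8
  Term 1 contributes 9 + 1 · 3 = 12
  Term 2 contributes 8 + 2 · 3 = 14
  Term 3 contributes -1 + 3 · 3 = 8
p(3) = ⊕ of these = min[8, 12, 14, 8] = 8.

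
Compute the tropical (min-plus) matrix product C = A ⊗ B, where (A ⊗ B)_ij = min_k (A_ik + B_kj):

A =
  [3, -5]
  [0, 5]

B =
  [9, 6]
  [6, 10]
A ⊗ B =
  [1, 5]
  [9, 6]

Apply the min-plus product entry-by-entry:
  C[0][0] = min over k of (A[0][0] + B[0][0] = 3 + 9 = 12, A[0][1] + B[1][0] = -5 + 6 = 1) = 1 (attained at k = 1)
  C[0][1] = min over k of (A[0][0] + B[0][1] = 3 + 6 = 9, A[0][1] + B[1][1] = -5 + 10 = 5) = 5 (attained at k = 1)
  C[1][0] = min over k of (A[1][0] + B[0][0] = 0 + 9 = 9, A[1][1] + B[1][0] = 5 + 6 = 11) = 9 (attained at k = 0)
  C[1][1] = min over k of (A[1][0] + B[0][1] = 0 + 6 = 6, A[1][1] + B[1][1] = 5 + 10 = 15) = 6 (attained at k = 0)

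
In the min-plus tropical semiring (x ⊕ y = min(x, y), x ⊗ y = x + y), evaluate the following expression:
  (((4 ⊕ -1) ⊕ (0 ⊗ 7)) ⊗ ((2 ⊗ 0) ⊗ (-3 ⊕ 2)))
(((4 ⊕ -1) ⊕ (0 ⊗ 7)) ⊗ ((2 ⊗ 0) ⊗ (-3 ⊕ 2))) = -2

Expand innermost to outermost. Recall ⊕ takes the minimum of its arguments and ⊗ takes their sum. Working out the expression (((4 ⊕ -1) ⊕ (0 ⊗ 7)) ⊗ ((2 ⊗ 0) ⊗ (-3 ⊕ 2))) gives -2.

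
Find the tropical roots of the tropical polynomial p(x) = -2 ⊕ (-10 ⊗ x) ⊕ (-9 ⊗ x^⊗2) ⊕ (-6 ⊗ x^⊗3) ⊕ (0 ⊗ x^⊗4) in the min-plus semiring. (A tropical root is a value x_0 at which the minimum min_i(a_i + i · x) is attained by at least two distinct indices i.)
Roots: {-6, -3, -1, 8}

Each tropical root is a break point of the lower envelope of the lines y = a_i + i · x (there are 5 lines, with slopes 0, 1, ..., 4). Only the lines that attain the minimum somewhere contribute to roots; other lines are dominated. Here the surviving (envelope) indices are i = 4, i = 3, i = 2, i = 1, i = 0.
Intersections between consecutive envelope lines give the roots: for adjacent envelope indices i < j the intersection is x = (a_i − a_j) / (j − i). Reading off the sorted break points: {-6, -3, -1, 8}.
Verification: at each break x_0, at least two indices attain the minimum of min_i(a_i + i · x_0).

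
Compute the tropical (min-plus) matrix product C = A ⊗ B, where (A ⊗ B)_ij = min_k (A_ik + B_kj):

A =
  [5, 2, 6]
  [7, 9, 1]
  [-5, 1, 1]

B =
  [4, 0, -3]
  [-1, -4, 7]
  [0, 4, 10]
A ⊗ B =
  [1, -2, 2]
  [1, 5, 4]
  [-1, -5, -8]

Apply the min-plus product entry-by-entry:
  C[0][0] = min over k of (A[0][0] + B[0][0] = 5 + 4 = 9, A[0][1] + B[1][0] = 2 + -1 = 1, A[0][2] + B[2][0] = 6 + 0 = 6) = 1 (attained at k = 1)
  C[0][1] = min over k of (A[0][0] + B[0][1] = 5 + 0 = 5, A[0][1] + B[1][1] = 2 + -4 = -2, A[0][2] + B[2][1] = 6 + 4 = 10) = -2 (attained at k = 1)
  C[0][2] = min over k of (A[0][0] + B[0][2] = 5 + -3 = 2, A[0][1] + B[1][2] = 2 + 7 = 9, A[0][2] + B[2][2] = 6 + 10 = 16) = 2 (attained at k = 0)
  C[1][0] = min over k of (A[1][0] + B[0][0] = 7 + 4 = 11, A[1][1] + B[1][0] = 9 + -1 = 8, A[1][2] + B[2][0] = 1 + 0 = 1) = 1 (attained at k = 2)
  C[1][1] = min over k of (A[1][0] + B[0][1] = 7 + 0 = 7, A[1][1] + B[1][1] = 9 + -4 = 5, A[1][2] + B[2][1] = 1 + 4 = 5) = 5 (attained at k = 1)
  C[1][2] = min over k of (A[1][0] + B[0][2] = 7 + -3 = 4, A[1][1] + B[1][2] = 9 + 7 = 16, A[1][2] + B[2][2] = 1 + 10 = 11) = 4 (attained at k = 0)
  C[2][0] = min over k of (A[2][0] + B[0][0] = -5 + 4 = -1, A[2][1] + B[1][0] = 1 + -1 = 0, A[2][2] + B[2][0] = 1 + 0 = 1) = -1 (attained at k = 0)
  C[2][1] = min over k of (A[2][0] + B[0][1] = -5 + 0 = -5, A[2][1] + B[1][1] = 1 + -4 = -3, A[2][2] + B[2][1] = 1 + 4 = 5) = -5 (attained at k = 0)
  C[2][2] = min over k of (A[2][0] + B[0][2] = -5 + -3 = -8, A[2][1] + B[1][2] = 1 + 7 = 8, A[2][2] + B[2][2] = 1 + 10 = 11) = -8 (attained at k = 0)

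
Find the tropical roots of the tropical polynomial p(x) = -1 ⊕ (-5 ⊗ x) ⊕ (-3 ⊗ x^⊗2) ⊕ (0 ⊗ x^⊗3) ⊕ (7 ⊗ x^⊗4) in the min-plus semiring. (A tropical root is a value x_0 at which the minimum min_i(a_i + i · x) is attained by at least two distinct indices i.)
Roots: {-7, -3, -2, 4}

Each tropical root is a break point of the lower envelope of the lines y = a_i + i · x (there are 5 lines, with slopes 0, 1, ..., 4). Only the lines that attain the minimum somewhere contribute to roots; other lines are dominated. Here the surviving (envelope) indices are i = 4, i = 3, i = 2, i = 1, i = 0.
Intersections between consecutive envelope lines give the roots: for adjacent envelope indices i < j the intersection is x = (a_i − a_j) / (j − i). Reading off the sorted break points: {-7, -3, -2, 4}.
Verification: at each break x_0, at least two indices attain the minimum of min_i(a_i + i · x_0).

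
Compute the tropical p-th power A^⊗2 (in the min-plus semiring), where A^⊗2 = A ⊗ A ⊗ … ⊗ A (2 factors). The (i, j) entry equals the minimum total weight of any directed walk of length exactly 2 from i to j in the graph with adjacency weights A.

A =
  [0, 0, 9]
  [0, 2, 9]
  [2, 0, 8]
A^⊗2 =
  [0, 0, 9]
  [0, 0, 9]
  [0, 2, 9]

Each entry (A^⊗2)_ij equals the minimum over all length-2 walks i = v_0 → v_1 → … → v_2 = j of Σ_t A[v_t][v_{t+1}]. For example, for (i, j) = (0, 2) we minimise over 3 possible intermediate vertex sequences; the minimum is 9, attained along the walk 0 → 0 → 2.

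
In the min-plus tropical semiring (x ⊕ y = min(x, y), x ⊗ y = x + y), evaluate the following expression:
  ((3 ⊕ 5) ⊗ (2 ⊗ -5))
((3 ⊕ 5) ⊗ (2 ⊗ -5)) = 0

Expand innermost to outermost. Recall ⊕ takes the minimum of its arguments and ⊗ takes their sum. Working out the expression ((3 ⊕ 5) ⊗ (2 ⊗ -5)) gives 0.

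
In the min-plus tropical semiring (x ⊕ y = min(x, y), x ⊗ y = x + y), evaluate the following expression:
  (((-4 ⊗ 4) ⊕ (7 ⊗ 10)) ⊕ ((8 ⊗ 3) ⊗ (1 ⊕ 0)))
(((-4 ⊗ 4) ⊕ (7 ⊗ 10)) ⊕ ((8 ⊗ 3) ⊗ (1 ⊕ 0))) = 0

Expand innermost to outermost. Recall ⊕ takes the minimum of its arguments and ⊗ takes their sum. Working out the expression (((-4 ⊗ 4) ⊕ (7 ⊗ 10)) ⊕ ((8 ⊗ 3) ⊗ (1 ⊕ 0))) gives 0.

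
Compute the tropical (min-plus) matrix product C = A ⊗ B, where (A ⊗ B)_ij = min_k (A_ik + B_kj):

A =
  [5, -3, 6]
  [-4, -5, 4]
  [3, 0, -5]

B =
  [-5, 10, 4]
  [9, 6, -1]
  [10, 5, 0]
A ⊗ B =
  [0, 3, -4]
  [-9, 1, -6]
  [-2, 0, -5]

Apply the min-plus product entry-by-entry:
  C[0][0] = min over k of (A[0][0] + B[0][0] = 5 + -5 = 0, A[0][1] + B[1][0] = -3 + 9 = 6, A[0][2] + B[2][0] = 6 + 10 = 16) = 0 (attained at k = 0)
  C[0][1] = min over k of (A[0][0] + B[0][1] = 5 + 10 = 15, A[0][1] + B[1][1] = -3 + 6 = 3, A[0][2] + B[2][1] = 6 + 5 = 11) = 3 (attained at k = 1)
  C[0][2] = min over k of (A[0][0] + B[0][2] = 5 + 4 = 9, A[0][1] + B[1][2] = -3 + -1 = -4, A[0][2] + B[2][2] = 6 + 0 = 6) = -4 (attained at k = 1)
  C[1][0] = min over k of (A[1][0] + B[0][0] = -4 + -5 = -9, A[1][1] + B[1][0] = -5 + 9 = 4, A[1][2] + B[2][0] = 4 + 10 = 14) = -9 (attained at k = 0)
  C[1][1] = min over k of (A[1][0] + B[0][1] = -4 + 10 = 6, A[1][1] + B[1][1] = -5 + 6 = 1, A[1][2] + B[2][1] = 4 + 5 = 9) = 1 (attained at k = 1)
  C[1][2] = min over k of (A[1][0] + B[0][2] = -4 + 4 = 0, A[1][1] + B[1][2] = -5 + -1 = -6, A[1][2] + B[2][2] = 4 + 0 = 4) = -6 (attained at k = 1)
  C[2][0] = min over k of (A[2][0] + B[0][0] = 3 + -5 = -2, A[2][1] + B[1][0] = 0 + 9 = 9, A[2][2] + B[2][0] = -5 + 10 = 5) = -2 (attained at k = 0)
  C[2][1] = min over k of (A[2][0] + B[0][1] = 3 + 10 = 13, A[2][1] + B[1][1] = 0 + 6 = 6, A[2][2] + B[2][1] = -5 + 5 = 0) = 0 (attained at k = 2)
  C[2][2] = min over k of (A[2][0] + B[0][2] = 3 + 4 = 7, A[2][1] + B[1][2] = 0 + -1 = -1, A[2][2] + B[2][2] = -5 + 0 = -5) = -5 (attained at k = 2)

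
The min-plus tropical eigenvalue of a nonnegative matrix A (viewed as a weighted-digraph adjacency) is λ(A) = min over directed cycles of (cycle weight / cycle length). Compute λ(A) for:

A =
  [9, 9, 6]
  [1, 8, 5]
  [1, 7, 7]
λ(A) = 7/2

Enumerate directed cycles and compute their means (weight / length). Sample:
  cycle 0 → 0: weight = 9, length = 1, mean = 9/1 ≈ 9.000
  cycle 1 → 1: weight = 8, length = 1, mean = 8/1 ≈ 8.000
  cycle 2 → 2: weight = 7, length = 1, mean = 7/1 ≈ 7.000
  cycle 0 → 1 → 0: weight = 10, length = 2, mean = 10/2 ≈ 5.000
  cycle 0 → 2 → 0: weight = 7, length = 2, mean = 7/2 ≈ 3.500
  cycle 1 → 0 → 1: weight = 10, length = 2, mean = 10/2 ≈ 5.000
Minimum mean = 3.500, attained e.g. along the cycle 0 → 2 → 0 with weight 7 and length 2. So λ(A) = 7/2 = 7/2.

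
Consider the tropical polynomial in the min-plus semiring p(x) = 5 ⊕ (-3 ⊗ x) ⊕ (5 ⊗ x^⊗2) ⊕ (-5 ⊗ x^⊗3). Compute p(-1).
p(-1) = -8

A tropical monomial a ⊗ x^⊗i evaluates to a + i · x. Evaluating each term at x = -1:
  Term 0 contributes 5 + 0 · -1 = 5
  Term 1 contributes -3 + 1 · -1 = -4
  Term 2 contributes 5 + 2 · -1 = 3
  Term 3 contributes -5 + 3 · -1 = -8
p(-1) = ⊕ of these = min[5, -4, 3, -8] = -8.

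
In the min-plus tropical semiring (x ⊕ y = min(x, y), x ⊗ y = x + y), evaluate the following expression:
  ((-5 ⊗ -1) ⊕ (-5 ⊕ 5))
((-5 ⊗ -1) ⊕ (-5 ⊕ 5)) = -6

Expand innermost to outermost. Recall ⊕ takes the minimum of its arguments and ⊗ takes their sum. Working out the expression ((-5 ⊗ -1) ⊕ (-5 ⊕ 5)) gives -6.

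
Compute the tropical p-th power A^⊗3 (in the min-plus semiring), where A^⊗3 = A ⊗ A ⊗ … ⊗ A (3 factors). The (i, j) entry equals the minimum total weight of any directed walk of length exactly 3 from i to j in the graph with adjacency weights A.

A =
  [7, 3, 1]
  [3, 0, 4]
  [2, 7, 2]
A^⊗3 =
  [5, 3, 4]
  [3, 0, 4]
  [5, 5, 5]

Each entry (A^⊗3)_ij equals the minimum over all length-3 walks i = v_0 → v_1 → … → v_3 = j of Σ_t A[v_t][v_{t+1}]. For example, for (i, j) = (0, 2) we minimise over 9 possible intermediate vertex sequences; the minimum is 4, attained along the walk 0 → 2 → 0 → 2.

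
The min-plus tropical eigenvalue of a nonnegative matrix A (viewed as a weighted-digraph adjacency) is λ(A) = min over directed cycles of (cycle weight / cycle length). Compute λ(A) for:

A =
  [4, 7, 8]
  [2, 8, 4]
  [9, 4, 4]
λ(A) = 4

Enumerate directed cycles and compute their means (weight / length). Sample:
  cycle 0 → 0: weight = 4, length = 1, mean = 4/1 ≈ 4.000
  cycle 1 → 1: weight = 8, length = 1, mean = 8/1 ≈ 8.000
  cycle 2 → 2: weight = 4, length = 1, mean = 4/1 ≈ 4.000
  cycle 0 → 1 → 0: weight = 9, length = 2, mean = 9/2 ≈ 4.500
  cycle 0 → 2 → 0: weight = 17, length = 2, mean = 17/2 ≈ 8.500
  cycle 1 → 0 → 1: weight = 9, length = 2, mean = 9/2 ≈ 4.500
Minimum mean = 4.000, attained e.g. along the cycle 0 → 0 with weight 4 and length 1. So λ(A) = 4/1 = 4.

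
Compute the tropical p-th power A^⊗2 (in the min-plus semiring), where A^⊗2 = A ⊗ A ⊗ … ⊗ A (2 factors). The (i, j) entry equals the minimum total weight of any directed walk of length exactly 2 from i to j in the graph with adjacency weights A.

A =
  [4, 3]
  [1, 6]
A^⊗2 =
  [4, 7]
  [5, 4]

Each entry (A^⊗2)_ij equals the minimum over all length-2 walks i = v_0 → v_1 → … → v_2 = j of Σ_t A[v_t][v_{t+1}]. For example, for (i, j) = (0, 1) we minimise over 2 possible intermediate vertex sequences; the minimum is 7, attained along the walk 0 → 0 → 1.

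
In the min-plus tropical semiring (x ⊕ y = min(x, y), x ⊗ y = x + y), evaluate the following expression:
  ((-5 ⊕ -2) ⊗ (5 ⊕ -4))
((-5 ⊕ -2) ⊗ (5 ⊕ -4)) = -9

Expand innermost to outermost. Recall ⊕ takes the minimum of its arguments and ⊗ takes their sum. Working out the expression ((-5 ⊕ -2) ⊗ (5 ⊕ -4)) gives -9.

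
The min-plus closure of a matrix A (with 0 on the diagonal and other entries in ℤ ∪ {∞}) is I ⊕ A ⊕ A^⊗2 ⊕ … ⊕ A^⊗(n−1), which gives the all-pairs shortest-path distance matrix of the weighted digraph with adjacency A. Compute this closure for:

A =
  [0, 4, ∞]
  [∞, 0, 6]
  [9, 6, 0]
Closure =
  [0, 4, 10]
  [15, 0, 6]
  [9, 6, 0]

This is the Floyd-Warshall all-pairs shortest-path computation. For each intermediate vertex k = 0, 1, …, 2, update dist[i][j] ← min(dist[i][j], dist[i][k] + dist[k][j]). The final matrix gives, for each (i, j), the minimum total weight of any directed path from i to j (possibly empty when i = j).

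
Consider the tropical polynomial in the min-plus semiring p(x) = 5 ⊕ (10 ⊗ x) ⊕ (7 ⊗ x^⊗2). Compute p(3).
p(3) = 5

A tropical monomial a ⊗ x^⊗i evaluates to a + i · x. Evaluating each term at x = 3:
  Term 0 contributes 5 + 0 · 3 = 5
  Term 1 contributes 10 + 1 · 3 = 13
  Term 2 contributes 7 + 2 · 3 = 13
p(3) = ⊕ of these = min[5, 13, 13] = 5.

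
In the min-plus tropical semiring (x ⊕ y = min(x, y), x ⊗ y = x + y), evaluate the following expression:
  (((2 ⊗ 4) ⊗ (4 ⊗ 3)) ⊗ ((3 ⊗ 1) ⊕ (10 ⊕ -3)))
(((2 ⊗ 4) ⊗ (4 ⊗ 3)) ⊗ ((3 ⊗ 1) ⊕ (10 ⊕ -3))) = 10

Expand innermost to outermost. Recall ⊕ takes the minimum of its arguments and ⊗ takes their sum. Working out the expression (((2 ⊗ 4) ⊗ (4 ⊗ 3)) ⊗ ((3 ⊗ 1) ⊕ (10 ⊕ -3))) gives 10.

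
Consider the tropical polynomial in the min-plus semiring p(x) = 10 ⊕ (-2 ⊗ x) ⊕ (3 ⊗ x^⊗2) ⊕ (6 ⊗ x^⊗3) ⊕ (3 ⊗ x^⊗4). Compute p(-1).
p(-1) = -3

A tropical monomial a ⊗ x^⊗i evaluates to a + i · x. Evaluating each term at x = -1:
  Term 0 contributes 10 + 0 · -1 = 10
  Term 1 contributes -2 + 1 · -1 = -3
  Term 2 contributes 3 + 2 · -1 = 1
  Term 3 contributes 6 + 3 · -1 = 3
  Term 4 contributes 3 + 4 · -1 = -1
p(-1) = ⊕ of these = min[10, -3, 1, 3, -1] = -3.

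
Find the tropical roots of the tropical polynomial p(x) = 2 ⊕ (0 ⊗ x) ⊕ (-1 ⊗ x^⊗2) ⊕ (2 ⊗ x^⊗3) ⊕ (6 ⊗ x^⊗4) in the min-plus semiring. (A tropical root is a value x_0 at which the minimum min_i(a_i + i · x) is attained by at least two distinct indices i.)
Roots: {-4, -3, 1, 2}

Each tropical root is a break point of the lower envelope of the lines y = a_i + i · x (there are 5 lines, with slopes 0, 1, ..., 4). Only the lines that attain the minimum somewhere contribute to roots; other lines are dominated. Here the surviving (envelope) indices are i = 4, i = 3, i = 2, i = 1, i = 0.
Intersections between consecutive envelope lines give the roots: for adjacent envelope indices i < j the intersection is x = (a_i − a_j) / (j − i). Reading off the sorted break points: {-4, -3, 1, 2}.
Verification: at each break x_0, at least two indices attain the minimum of min_i(a_i + i · x_0).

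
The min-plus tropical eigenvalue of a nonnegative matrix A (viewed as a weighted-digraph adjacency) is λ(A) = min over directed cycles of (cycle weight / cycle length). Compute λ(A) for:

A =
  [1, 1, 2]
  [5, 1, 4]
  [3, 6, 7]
λ(A) = 1

Enumerate directed cycles and compute their means (weight / length). Sample:
  cycle 0 → 0: weight = 1, length = 1, mean = 1/1 ≈ 1.000
  cycle 1 → 1: weight = 1, length = 1, mean = 1/1 ≈ 1.000
  cycle 2 → 2: weight = 7, length = 1, mean = 7/1 ≈ 7.000
  cycle 0 → 1 → 0: weight = 6, length = 2, mean = 6/2 ≈ 3.000
  cycle 0 → 2 → 0: weight = 5, length = 2, mean = 5/2 ≈ 2.500
  cycle 1 → 0 → 1: weight = 6, length = 2, mean = 6/2 ≈ 3.000
Minimum mean = 1.000, attained e.g. along the cycle 0 → 0 with weight 1 and length 1. So λ(A) = 1/1 = 1.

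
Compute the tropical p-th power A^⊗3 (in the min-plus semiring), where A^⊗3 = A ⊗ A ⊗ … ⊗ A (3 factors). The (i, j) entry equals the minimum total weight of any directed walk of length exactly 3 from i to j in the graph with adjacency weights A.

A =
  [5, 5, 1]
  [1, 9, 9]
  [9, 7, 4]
A^⊗3 =
  [9, 11, 7]
  [7, 9, 6]
  [12, 13, 9]

Each entry (A^⊗3)_ij equals the minimum over all length-3 walks i = v_0 → v_1 → … → v_3 = j of Σ_t A[v_t][v_{t+1}]. For example, for (i, j) = (0, 2) we minimise over 9 possible intermediate vertex sequences; the minimum is 7, attained along the walk 0 → 1 → 0 → 2.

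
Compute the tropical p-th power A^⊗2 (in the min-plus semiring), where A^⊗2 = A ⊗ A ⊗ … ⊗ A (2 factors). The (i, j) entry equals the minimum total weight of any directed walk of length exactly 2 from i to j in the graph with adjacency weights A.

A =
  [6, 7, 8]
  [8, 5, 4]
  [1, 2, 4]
A^⊗2 =
  [9, 10, 11]
  [5, 6, 8]
  [5, 6, 6]

Each entry (A^⊗2)_ij equals the minimum over all length-2 walks i = v_0 → v_1 → … → v_2 = j of Σ_t A[v_t][v_{t+1}]. For example, for (i, j) = (0, 2) we minimise over 3 possible intermediate vertex sequences; the minimum is 11, attained along the walk 0 → 1 → 2.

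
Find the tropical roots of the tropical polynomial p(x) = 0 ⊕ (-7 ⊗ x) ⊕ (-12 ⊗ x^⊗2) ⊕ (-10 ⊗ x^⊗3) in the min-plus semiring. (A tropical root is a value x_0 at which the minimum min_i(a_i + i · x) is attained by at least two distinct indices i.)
Roots: {-2, 5, 7}

Each tropical root is a break point of the lower envelope of the lines y = a_i + i · x (there are 4 lines, with slopes 0, 1, ..., 3). Only the lines that attain the minimum somewhere contribute to roots; other lines are dominated. Here the surviving (envelope) indices are i = 3, i = 2, i = 1, i = 0.
Intersections between consecutive envelope lines give the roots: for adjacent envelope indices i < j the intersection is x = (a_i − a_j) / (j − i). Reading off the sorted break points: {-2, 5, 7}.
Verification: at each break x_0, at least two indices attain the minimum of min_i(a_i + i · x_0).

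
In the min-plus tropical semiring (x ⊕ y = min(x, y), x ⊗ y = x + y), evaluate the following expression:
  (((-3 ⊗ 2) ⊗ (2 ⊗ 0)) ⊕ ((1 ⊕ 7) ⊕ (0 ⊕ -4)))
(((-3 ⊗ 2) ⊗ (2 ⊗ 0)) ⊕ ((1 ⊕ 7) ⊕ (0 ⊕ -4))) = -4

Expand innermost to outermost. Recall ⊕ takes the minimum of its arguments and ⊗ takes their sum. Working out the expression (((-3 ⊗ 2) ⊗ (2 ⊗ 0)) ⊕ ((1 ⊕ 7) ⊕ (0 ⊕ -4))) gives -4.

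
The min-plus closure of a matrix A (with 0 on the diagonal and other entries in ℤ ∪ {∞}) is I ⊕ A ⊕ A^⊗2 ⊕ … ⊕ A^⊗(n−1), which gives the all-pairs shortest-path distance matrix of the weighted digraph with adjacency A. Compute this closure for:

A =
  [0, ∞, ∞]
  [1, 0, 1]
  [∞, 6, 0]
Closure =
  [0, ∞, ∞]
  [1, 0, 1]
  [7, 6, 0]

This is the Floyd-Warshall all-pairs shortest-path computation. For each intermediate vertex k = 0, 1, …, 2, update dist[i][j] ← min(dist[i][j], dist[i][k] + dist[k][j]). The final matrix gives, for each (i, j), the minimum total weight of any directed path from i to j (possibly empty when i = j).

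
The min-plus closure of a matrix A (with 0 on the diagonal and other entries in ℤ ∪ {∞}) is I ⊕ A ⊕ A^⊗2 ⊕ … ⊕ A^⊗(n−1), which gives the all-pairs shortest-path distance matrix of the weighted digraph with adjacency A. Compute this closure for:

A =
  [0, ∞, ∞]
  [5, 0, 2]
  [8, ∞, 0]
Closure =
  [0, ∞, ∞]
  [5, 0, 2]
  [8, ∞, 0]

This is the Floyd-Warshall all-pairs shortest-path computation. For each intermediate vertex k = 0, 1, …, 2, update dist[i][j] ← min(dist[i][j], dist[i][k] + dist[k][j]). The final matrix gives, for each (i, j), the minimum total weight of any directed path from i to j (possibly empty when i = j).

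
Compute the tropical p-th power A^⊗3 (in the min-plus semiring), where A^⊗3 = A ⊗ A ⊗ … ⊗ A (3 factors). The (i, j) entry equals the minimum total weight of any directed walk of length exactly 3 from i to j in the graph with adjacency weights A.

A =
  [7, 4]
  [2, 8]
A^⊗3 =
  [13, 10]
  [8, 13]

Each entry (A^⊗3)_ij equals the minimum over all length-3 walks i = v_0 → v_1 → … → v_3 = j of Σ_t A[v_t][v_{t+1}]. For example, for (i, j) = (0, 1) we minimise over 4 possible intermediate vertex sequences; the minimum is 10, attained along the walk 0 → 1 → 0 → 1.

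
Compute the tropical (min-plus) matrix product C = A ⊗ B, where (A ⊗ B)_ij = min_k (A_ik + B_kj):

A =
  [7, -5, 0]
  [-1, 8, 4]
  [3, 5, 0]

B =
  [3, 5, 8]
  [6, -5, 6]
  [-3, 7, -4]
A ⊗ B =
  [-3, -10, -4]
  [1, 3, 0]
  [-3, 0, -4]

Apply the min-plus product entry-by-entry:
  C[0][0] = min over k of (A[0][0] + B[0][0] = 7 + 3 = 10, A[0][1] + B[1][0] = -5 + 6 = 1, A[0][2] + B[2][0] = 0 + -3 = -3) = -3 (attained at k = 2)
  C[0][1] = min over k of (A[0][0] + B[0][1] = 7 + 5 = 12, A[0][1] + B[1][1] = -5 + -5 = -10, A[0][2] + B[2][1] = 0 + 7 = 7) = -10 (attained at k = 1)
  C[0][2] = min over k of (A[0][0] + B[0][2] = 7 + 8 = 15, A[0][1] + B[1][2] = -5 + 6 = 1, A[0][2] + B[2][2] = 0 + -4 = -4) = -4 (attained at k = 2)
  C[1][0] = min over k of (A[1][0] + B[0][0] = -1 + 3 = 2, A[1][1] + B[1][0] = 8 + 6 = 14, A[1][2] + B[2][0] = 4 + -3 = 1) = 1 (attained at k = 2)
  C[1][1] = min over k of (A[1][0] + B[0][1] = -1 + 5 = 4, A[1][1] + B[1][1] = 8 + -5 = 3, A[1][2] + B[2][1] = 4 + 7 = 11) = 3 (attained at k = 1)
  C[1][2] = min over k of (A[1][0] + B[0][2] = -1 + 8 = 7, A[1][1] + B[1][2] = 8 + 6 = 14, A[1][2] + B[2][2] = 4 + -4 = 0) = 0 (attained at k = 2)
  C[2][0] = min over k of (A[2][0] + B[0][0] = 3 + 3 = 6, A[2][1] + B[1][0] = 5 + 6 = 11, A[2][2] + B[2][0] = 0 + -3 = -3) = -3 (attained at k = 2)
  C[2][1] = min over k of (A[2][0] + B[0][1] = 3 + 5 = 8, A[2][1] + B[1][1] = 5 + -5 = 0, A[2][2] + B[2][1] = 0 + 7 = 7) = 0 (attained at k = 1)
  C[2][2] = min over k of (A[2][0] + B[0][2] = 3 + 8 = 11, A[2][1] + B[1][2] = 5 + 6 = 11, A[2][2] + B[2][2] = 0 + -4 = -4) = -4 (attained at k = 2)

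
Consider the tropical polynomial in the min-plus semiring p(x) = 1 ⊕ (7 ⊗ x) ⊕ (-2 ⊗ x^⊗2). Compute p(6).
p(6) = 1

A tropical monomial a ⊗ x^⊗i evaluates to a + i · x. Evaluating each term at x = 6:
  Term 0 contributes 1 + 0 · 6 = 1
  Term 1 contributes 7 + 1 · 6 = 13
  Term 2 contributes -2 + 2 · 6 = 10
p(6) = ⊕ of these = min[1, 13, 10] = 1.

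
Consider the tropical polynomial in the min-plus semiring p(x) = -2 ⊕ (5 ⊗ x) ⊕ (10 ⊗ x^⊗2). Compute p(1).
p(1) = -2

A tropical monomial a ⊗ x^⊗i evaluates to a + i · x. Evaluating each term at x = 1:
  Term 0 contributes -2 + 0 · 1 = -2
  Term 1 contributes 5 + 1 · 1 = 6
  Term 2 contributes 10 + 2 · 1 = 12
p(1) = ⊕ of these = min[-2, 6, 12] = -2.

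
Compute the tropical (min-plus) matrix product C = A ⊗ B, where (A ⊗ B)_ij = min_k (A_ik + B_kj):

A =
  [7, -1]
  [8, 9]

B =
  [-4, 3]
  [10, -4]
A ⊗ B =
  [3, -5]
  [4, 5]

Apply the min-plus product entry-by-entry:
  C[0][0] = min over k of (A[0][0] + B[0][0] = 7 + -4 = 3, A[0][1] + B[1][0] = -1 + 10 = 9) = 3 (attained at k = 0)
  C[0][1] = min over k of (A[0][0] + B[0][1] = 7 + 3 = 10, A[0][1] + B[1][1] = -1 + -4 = -5) = -5 (attained at k = 1)
  C[1][0] = min over k of (A[1][0] + B[0][0] = 8 + -4 = 4, A[1][1] + B[1][0] = 9 + 10 = 19) = 4 (attained at k = 0)
  C[1][1] = min over k of (A[1][0] + B[0][1] = 8 + 3 = 11, A[1][1] + B[1][1] = 9 + -4 = 5) = 5 (attained at k = 1)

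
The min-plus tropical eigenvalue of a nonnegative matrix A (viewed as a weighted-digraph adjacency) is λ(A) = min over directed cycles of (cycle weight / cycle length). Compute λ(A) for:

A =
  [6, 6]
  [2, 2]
λ(A) = 2

Enumerate directed cycles and compute their means (weight / length). Sample:
  cycle 0 → 0: weight = 6, length = 1, mean = 6/1 ≈ 6.000
  cycle 1 → 1: weight = 2, length = 1, mean = 2/1 ≈ 2.000
  cycle 0 → 1 → 0: weight = 8, length = 2, mean = 8/2 ≈ 4.000
  cycle 1 → 0 → 1: weight = 8, length = 2, mean = 8/2 ≈ 4.000
Minimum mean = 2.000, attained e.g. along the cycle 1 → 1 with weight 2 and length 1. So λ(A) = 2/1 = 2.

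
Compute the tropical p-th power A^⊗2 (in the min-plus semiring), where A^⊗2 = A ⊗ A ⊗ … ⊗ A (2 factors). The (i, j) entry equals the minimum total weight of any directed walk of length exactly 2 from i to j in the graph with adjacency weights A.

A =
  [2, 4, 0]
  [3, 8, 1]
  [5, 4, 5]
A^⊗2 =
  [4, 4, 2]
  [5, 5, 3]
  [7, 9, 5]

Each entry (A^⊗2)_ij equals the minimum over all length-2 walks i = v_0 → v_1 → … → v_2 = j of Σ_t A[v_t][v_{t+1}]. For example, for (i, j) = (0, 2) we minimise over 3 possible intermediate vertex sequences; the minimum is 2, attained along the walk 0 → 0 → 2.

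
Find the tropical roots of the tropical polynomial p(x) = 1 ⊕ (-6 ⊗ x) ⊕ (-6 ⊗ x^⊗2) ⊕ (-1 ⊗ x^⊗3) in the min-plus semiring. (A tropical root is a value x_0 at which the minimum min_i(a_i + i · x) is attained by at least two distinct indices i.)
Roots: {-5, 0, 7}

Each tropical root is a break point of the lower envelope of the lines y = a_i + i · x (there are 4 lines, with slopes 0, 1, ..., 3). Only the lines that attain the minimum somewhere contribute to roots; other lines are dominated. Here the surviving (envelope) indices are i = 3, i = 2, i = 1, i = 0.
Intersections between consecutive envelope lines give the roots: for adjacent envelope indices i < j the intersection is x = (a_i − a_j) / (j − i). Reading off the sorted break points: {-5, 0, 7}.
Verification: at each break x_0, at least two indices attain the minimum of min_i(a_i + i · x_0).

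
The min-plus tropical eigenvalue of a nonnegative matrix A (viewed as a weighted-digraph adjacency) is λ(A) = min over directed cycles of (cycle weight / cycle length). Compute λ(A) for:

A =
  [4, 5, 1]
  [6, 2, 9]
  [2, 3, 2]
λ(A) = 3/2

Enumerate directed cycles and compute their means (weight / length). Sample:
  cycle 0 → 0: weight = 4, length = 1, mean = 4/1 ≈ 4.000
  cycle 1 → 1: weight = 2, length = 1, mean = 2/1 ≈ 2.000
  cycle 2 → 2: weight = 2, length = 1, mean = 2/1 ≈ 2.000
  cycle 0 → 1 → 0: weight = 11, length = 2, mean = 11/2 ≈ 5.500
  cycle 0 → 2 → 0: weight = 3, length = 2, mean = 3/2 ≈ 1.500
  cycle 1 → 0 → 1: weight = 11, length = 2, mean = 11/2 ≈ 5.500
Minimum mean = 1.500, attained e.g. along the cycle 0 → 2 → 0 with weight 3 and length 2. So λ(A) = 3/2 = 3/2.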